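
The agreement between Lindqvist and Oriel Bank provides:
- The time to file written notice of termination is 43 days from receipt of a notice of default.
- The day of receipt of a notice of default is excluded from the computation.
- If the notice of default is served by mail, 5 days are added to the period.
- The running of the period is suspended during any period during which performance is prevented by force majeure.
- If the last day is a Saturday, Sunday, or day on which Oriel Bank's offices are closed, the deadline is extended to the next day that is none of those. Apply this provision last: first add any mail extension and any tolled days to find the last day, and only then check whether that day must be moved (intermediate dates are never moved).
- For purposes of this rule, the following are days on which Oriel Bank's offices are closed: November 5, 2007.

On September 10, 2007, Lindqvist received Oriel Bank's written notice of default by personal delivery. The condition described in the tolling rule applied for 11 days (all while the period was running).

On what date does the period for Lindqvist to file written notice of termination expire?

43 days after September 10, 2007 is October 23, 2007.
Service was not by mail, so no mail extension applies.
Tolling adds 11 days: October 23, 2007 + 11 days = November 3, 2007.
November 3, 2007 is Saturday; November 4, 2007 is Sunday; November 5, 2007 is a listed holiday. The next qualifying day is November 6, 2007.

November 6, 2007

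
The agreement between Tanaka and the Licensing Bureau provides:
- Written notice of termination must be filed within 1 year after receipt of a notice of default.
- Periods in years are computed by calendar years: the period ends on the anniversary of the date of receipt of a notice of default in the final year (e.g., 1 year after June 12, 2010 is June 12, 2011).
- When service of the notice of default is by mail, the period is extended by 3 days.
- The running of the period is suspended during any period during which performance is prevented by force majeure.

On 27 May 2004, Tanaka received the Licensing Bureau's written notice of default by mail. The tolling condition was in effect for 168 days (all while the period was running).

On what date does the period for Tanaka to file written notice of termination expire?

November 14, 2005

1 year after 27 May 2004 is May 27, 2005.
Service was by mail, adding 3 days: May 27, 2005 + 3 days = May 30, 2005.
Tolling adds 168 days: May 30, 2005 + 168 days = November 14, 2005.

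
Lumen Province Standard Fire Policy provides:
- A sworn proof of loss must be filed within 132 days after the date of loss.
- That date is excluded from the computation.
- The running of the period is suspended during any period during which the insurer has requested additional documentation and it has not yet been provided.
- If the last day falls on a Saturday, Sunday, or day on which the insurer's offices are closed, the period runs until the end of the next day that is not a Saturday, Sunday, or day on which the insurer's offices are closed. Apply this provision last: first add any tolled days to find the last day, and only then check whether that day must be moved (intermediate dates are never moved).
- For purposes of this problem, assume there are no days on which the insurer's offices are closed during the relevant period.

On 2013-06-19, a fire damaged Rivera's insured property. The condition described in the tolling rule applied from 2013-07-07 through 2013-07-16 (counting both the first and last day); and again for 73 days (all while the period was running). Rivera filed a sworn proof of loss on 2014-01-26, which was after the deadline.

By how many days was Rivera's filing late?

132 days after 2013-06-19 is October 29, 2013.
From July 7, 2013 through July 16, 2013 inclusive is 10 days; tolling adds 10 days: October 29, 2013 + 10 days = November 8, 2013.
Tolling adds 73 days: November 8, 2013 + 73 days = January 20, 2014.
January 20, 2014 is a Monday and not a day on which the insurer's offices are closed, so no extension applies.
The deadline is January 20, 2014; from January 20, 2014 to January 26, 2014 is 6 days.

6 days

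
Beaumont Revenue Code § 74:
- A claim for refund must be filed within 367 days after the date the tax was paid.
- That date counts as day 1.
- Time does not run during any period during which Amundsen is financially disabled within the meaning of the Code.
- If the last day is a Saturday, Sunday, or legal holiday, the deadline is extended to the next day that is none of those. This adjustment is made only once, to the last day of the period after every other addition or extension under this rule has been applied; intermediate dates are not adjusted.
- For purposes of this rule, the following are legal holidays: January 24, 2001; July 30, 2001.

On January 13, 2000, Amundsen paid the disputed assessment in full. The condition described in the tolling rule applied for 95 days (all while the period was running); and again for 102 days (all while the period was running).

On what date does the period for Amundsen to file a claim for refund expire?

Counting January 13, 2000 as day 1, day 367 is January 13, 2001.
Tolling adds 95 days: January 13, 2001 + 95 days = April 18, 2001.
Tolling adds 102 days: April 18, 2001 + 102 days = July 29, 2001.
July 29, 2001 is Sunday; July 30, 2001 is a listed holiday. The next qualifying day is July 31, 2001.

July 31, 2001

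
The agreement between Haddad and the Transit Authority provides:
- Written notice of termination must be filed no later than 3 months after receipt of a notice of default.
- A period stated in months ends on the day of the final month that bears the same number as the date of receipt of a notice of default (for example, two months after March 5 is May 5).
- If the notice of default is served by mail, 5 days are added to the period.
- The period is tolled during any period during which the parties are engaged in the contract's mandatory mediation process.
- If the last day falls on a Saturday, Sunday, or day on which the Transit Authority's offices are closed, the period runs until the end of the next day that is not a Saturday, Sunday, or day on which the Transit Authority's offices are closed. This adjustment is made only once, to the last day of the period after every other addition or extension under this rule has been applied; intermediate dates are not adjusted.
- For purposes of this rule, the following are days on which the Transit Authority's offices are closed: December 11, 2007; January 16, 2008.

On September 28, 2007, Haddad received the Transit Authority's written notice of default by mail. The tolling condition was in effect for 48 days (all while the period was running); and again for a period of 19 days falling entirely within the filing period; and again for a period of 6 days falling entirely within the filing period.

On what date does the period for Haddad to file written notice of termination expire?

March 17, 2008

3 months after September 28, 2007 is December 28, 2007.
Service was by mail, adding 5 days: December 28, 2007 + 5 days = January 2, 2008.
Tolling adds 48 days: January 2, 2008 + 48 days = February 19, 2008.
Tolling adds 19 days: February 19, 2008 + 19 days = March 9, 2008.
Tolling adds 6 days: March 9, 2008 + 6 days = March 15, 2008.
March 15, 2008 is Saturday; March 16, 2008 is Sunday. The next qualifying day is March 17, 2008.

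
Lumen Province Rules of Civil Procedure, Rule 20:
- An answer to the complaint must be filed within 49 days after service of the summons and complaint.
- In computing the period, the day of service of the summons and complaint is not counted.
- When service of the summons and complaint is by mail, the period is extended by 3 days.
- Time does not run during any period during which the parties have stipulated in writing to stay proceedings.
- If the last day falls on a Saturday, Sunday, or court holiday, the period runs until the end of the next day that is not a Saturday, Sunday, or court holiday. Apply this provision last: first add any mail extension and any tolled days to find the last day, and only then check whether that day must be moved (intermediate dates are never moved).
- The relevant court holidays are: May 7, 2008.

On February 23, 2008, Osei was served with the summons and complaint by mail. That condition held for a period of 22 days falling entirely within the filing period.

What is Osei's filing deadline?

May 8, 2008

49 days after February 23, 2008 is April 12, 2008.
Service was by mail, adding 3 days: April 12, 2008 + 3 days = April 15, 2008.
Tolling adds 22 days: April 15, 2008 + 22 days = May 7, 2008.
May 7, 2008 is a listed holiday. The next qualifying day is May 8, 2008.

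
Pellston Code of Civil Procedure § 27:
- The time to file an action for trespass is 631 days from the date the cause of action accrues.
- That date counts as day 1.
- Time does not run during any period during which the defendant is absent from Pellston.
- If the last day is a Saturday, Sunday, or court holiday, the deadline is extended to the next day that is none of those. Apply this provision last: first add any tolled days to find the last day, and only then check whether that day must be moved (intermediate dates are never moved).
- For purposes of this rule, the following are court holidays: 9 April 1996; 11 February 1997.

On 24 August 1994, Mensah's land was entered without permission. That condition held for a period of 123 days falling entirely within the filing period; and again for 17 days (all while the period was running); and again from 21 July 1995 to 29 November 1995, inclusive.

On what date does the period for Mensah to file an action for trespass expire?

Counting 24 August 1994 as day 1, day 631 is May 15, 1996.
Tolling adds 123 days: May 15, 1996 + 123 days = September 15, 1996.
Tolling adds 17 days: September 15, 1996 + 17 days = October 2, 1996.
From July 21, 1995 through November 29, 1995 inclusive is 132 days; tolling adds 132 days: October 2, 1996 + 132 days = February 11, 1997.
February 11, 1997 is a listed holiday. The next qualifying day is February 12, 1997.

February 12, 1997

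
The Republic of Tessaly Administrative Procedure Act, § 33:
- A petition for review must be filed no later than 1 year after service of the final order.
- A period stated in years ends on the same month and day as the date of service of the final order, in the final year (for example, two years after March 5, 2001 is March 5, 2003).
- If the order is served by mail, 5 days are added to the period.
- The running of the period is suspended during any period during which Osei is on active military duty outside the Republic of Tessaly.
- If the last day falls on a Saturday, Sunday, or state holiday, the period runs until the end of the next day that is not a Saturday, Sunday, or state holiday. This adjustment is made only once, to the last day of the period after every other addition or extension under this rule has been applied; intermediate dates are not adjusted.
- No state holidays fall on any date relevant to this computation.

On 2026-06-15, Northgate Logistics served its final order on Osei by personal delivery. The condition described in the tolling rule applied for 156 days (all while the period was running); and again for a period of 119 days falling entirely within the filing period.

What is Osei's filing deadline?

March 16, 2028

1 year after 2026-06-15 is June 15, 2027.
Service was not by mail, so no mail extension applies.
Tolling adds 156 days: June 15, 2027 + 156 days = November 18, 2027.
Tolling adds 119 days: November 18, 2027 + 119 days = March 16, 2028.
March 16, 2028 is a Thursday and not a state holiday, so no extension applies.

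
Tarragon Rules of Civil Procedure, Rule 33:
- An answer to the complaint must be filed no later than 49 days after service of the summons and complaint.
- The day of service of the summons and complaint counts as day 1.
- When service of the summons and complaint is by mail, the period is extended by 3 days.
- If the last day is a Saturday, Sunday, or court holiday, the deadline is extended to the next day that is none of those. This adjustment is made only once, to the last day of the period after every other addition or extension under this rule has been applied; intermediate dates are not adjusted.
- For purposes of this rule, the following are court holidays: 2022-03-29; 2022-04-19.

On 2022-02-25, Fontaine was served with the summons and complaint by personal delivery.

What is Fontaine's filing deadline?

Counting 2022-02-25 as day 1, day 49 is April 14, 2022.
Service was not by mail, so no mail extension applies.
April 14, 2022 is a Thursday and not a court holiday, so no extension applies.

April 14, 2022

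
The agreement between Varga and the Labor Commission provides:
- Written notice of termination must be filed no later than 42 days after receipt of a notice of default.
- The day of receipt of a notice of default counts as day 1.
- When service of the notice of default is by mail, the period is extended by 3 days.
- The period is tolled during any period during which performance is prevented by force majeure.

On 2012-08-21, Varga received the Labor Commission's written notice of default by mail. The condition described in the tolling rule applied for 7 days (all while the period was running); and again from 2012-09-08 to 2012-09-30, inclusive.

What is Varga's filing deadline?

Counting 2012-08-21 as day 1, day 42 is October 1, 2012.
Service was by mail, adding 3 days: October 1, 2012 + 3 days = October 4, 2012.
Tolling adds 7 days: October 4, 2012 + 7 days = October 11, 2012.
From September 8, 2012 through September 30, 2012 inclusive is 23 days; tolling adds 23 days: October 11, 2012 + 23 days = November 3, 2012.

November 3, 2012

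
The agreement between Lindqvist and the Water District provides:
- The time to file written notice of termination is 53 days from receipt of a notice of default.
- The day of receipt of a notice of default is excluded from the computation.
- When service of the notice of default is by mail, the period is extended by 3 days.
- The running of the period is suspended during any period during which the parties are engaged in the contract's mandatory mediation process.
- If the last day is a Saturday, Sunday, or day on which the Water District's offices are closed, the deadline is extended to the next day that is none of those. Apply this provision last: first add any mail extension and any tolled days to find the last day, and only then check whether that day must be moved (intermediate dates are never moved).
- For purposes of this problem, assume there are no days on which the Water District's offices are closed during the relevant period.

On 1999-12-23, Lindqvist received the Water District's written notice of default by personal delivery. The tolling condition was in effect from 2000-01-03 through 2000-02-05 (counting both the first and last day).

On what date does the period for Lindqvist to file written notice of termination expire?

March 20, 2000

53 days after 1999-12-23 is February 14, 2000.
Service was not by mail, so no mail extension applies.
From January 3, 2000 through February 5, 2000 inclusive is 34 days; tolling adds 34 days: February 14, 2000 + 34 days = March 19, 2000.
March 19, 2000 is Sunday. The next qualifying day is March 20, 2000.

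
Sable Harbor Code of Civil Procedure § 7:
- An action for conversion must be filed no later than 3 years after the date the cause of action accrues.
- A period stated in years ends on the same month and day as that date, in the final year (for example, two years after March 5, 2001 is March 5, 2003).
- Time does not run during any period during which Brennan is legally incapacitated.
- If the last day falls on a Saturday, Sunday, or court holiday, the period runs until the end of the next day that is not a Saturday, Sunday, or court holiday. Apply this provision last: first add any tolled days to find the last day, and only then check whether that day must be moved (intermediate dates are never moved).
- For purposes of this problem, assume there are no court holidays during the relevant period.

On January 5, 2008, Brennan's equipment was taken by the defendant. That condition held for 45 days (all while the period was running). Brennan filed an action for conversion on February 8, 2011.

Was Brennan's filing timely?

Yes

3 years after January 5, 2008 is January 5, 2011.
Tolling adds 45 days: January 5, 2011 + 45 days = February 19, 2011.
February 19, 2011 is Saturday; February 20, 2011 is Sunday. The next qualifying day is February 21, 2011.
The deadline is February 21, 2011; the filing on February 8, 2011 is on or before that date.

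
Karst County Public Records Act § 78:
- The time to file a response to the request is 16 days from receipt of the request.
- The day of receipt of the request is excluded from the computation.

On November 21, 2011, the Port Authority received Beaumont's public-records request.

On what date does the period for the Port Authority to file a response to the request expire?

16 days after November 21, 2011 is December 7, 2011.

December 7, 2011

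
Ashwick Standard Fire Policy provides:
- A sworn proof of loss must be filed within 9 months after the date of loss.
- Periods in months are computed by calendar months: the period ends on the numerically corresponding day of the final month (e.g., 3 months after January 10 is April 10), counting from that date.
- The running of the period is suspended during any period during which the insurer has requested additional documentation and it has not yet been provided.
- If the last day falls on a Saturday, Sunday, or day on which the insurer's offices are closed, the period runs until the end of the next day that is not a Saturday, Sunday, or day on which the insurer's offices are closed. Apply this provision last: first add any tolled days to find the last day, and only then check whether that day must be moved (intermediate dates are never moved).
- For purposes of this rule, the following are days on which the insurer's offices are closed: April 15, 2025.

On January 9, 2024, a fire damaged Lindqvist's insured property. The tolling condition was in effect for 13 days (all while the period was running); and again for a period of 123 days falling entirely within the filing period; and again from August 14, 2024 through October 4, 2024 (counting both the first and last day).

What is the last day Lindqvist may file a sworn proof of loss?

April 16, 2025

9 months after January 9, 2024 is October 9, 2024.
Tolling adds 13 days: October 9, 2024 + 13 days = October 22, 2024.
Tolling adds 123 days: October 22, 2024 + 123 days = February 22, 2025.
From August 14, 2024 through October 4, 2024 inclusive is 52 days; tolling adds 52 days: February 22, 2025 + 52 days = April 15, 2025.
April 15, 2025 is a listed holiday. The next qualifying day is April 16, 2025.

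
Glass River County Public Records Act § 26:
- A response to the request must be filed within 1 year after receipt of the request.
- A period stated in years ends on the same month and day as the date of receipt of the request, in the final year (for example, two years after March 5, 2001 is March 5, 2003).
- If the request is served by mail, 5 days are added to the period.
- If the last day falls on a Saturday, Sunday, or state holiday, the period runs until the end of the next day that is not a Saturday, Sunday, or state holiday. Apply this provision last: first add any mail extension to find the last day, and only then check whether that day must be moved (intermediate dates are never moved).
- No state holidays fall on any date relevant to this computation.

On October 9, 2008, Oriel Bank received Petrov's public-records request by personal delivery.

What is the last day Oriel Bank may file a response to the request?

October 9, 2009

1 year after October 9, 2008 is October 9, 2009.
Service was not by mail, so no mail extension applies.
October 9, 2009 is a Friday and not a state holiday, so no extension applies.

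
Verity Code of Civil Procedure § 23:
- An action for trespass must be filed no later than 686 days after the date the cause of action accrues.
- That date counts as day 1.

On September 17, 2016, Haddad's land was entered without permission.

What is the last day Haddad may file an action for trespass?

Counting September 17, 2016 as day 1, day 686 is August 3, 2018.

August 3, 2018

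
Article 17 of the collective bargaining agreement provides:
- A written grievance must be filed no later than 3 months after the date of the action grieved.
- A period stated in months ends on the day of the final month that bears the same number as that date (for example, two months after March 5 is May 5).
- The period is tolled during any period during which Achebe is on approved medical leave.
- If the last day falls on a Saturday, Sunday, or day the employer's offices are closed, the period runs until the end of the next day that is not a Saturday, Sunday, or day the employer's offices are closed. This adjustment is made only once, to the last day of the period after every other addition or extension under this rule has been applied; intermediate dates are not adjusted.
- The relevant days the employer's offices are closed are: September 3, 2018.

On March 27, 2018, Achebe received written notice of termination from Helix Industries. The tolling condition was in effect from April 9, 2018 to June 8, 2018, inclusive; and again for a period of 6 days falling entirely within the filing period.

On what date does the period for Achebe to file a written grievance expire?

3 months after March 27, 2018 is June 27, 2018.
From April 9, 2018 through June 8, 2018 inclusive is 61 days; tolling adds 61 days: June 27, 2018 + 61 days = August 27, 2018.
Tolling adds 6 days: August 27, 2018 + 6 days = September 2, 2018.
September 2, 2018 is Sunday; September 3, 2018 is a listed holiday. The next qualifying day is September 4, 2018.

September 4, 2018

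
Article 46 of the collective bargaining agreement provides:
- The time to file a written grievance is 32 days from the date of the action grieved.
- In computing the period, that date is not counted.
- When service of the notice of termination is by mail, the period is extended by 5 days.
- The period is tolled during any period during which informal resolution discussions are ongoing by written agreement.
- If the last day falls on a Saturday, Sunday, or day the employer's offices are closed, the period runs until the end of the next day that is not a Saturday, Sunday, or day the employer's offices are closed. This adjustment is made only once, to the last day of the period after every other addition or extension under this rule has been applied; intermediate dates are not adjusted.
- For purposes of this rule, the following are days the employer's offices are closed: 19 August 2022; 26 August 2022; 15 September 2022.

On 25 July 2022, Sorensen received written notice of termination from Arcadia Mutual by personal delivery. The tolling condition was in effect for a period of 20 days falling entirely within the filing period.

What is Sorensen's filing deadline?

September 16, 2022

32 days after 25 July 2022 is August 26, 2022.
Service was not by mail, so no mail extension applies.
Tolling adds 20 days: August 26, 2022 + 20 days = September 15, 2022.
September 15, 2022 is a listed holiday. The next qualifying day is September 16, 2022.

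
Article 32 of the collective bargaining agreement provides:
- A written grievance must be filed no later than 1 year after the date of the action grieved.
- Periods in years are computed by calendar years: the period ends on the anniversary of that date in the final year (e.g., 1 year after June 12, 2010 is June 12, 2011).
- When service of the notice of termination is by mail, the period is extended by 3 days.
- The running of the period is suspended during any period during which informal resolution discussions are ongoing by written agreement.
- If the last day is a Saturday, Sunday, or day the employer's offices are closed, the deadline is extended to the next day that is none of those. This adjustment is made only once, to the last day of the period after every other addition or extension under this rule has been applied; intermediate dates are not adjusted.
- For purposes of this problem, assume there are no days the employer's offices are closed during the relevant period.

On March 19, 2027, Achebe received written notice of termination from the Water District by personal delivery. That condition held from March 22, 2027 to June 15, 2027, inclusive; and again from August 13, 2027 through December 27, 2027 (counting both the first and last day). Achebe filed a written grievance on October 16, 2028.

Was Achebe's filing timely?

1 year after March 19, 2027 is March 19, 2028.
Service was not by mail, so no mail extension applies.
From March 22, 2027 through June 15, 2027 inclusive is 86 days; tolling adds 86 days: March 19, 2028 + 86 days = June 13, 2028.
From August 13, 2027 through December 27, 2027 inclusive is 137 days; tolling adds 137 days: June 13, 2028 + 137 days = October 28, 2028.
October 28, 2028 is Saturday; October 29, 2028 is Sunday. The next qualifying day is October 30, 2028.
The deadline is October 30, 2028; the filing on October 16, 2028 is on or before that date.

Yes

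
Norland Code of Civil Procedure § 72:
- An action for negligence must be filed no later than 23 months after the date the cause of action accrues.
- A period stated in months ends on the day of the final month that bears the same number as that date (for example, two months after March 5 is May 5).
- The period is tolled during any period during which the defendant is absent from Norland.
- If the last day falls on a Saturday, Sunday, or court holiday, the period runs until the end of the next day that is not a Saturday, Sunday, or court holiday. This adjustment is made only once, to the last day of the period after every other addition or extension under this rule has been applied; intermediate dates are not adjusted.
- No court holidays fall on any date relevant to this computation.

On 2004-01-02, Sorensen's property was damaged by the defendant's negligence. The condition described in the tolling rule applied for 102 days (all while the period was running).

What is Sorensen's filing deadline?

23 months after 2004-01-02 is December 2, 2005.
Tolling adds 102 days: December 2, 2005 + 102 days = March 14, 2006.
March 14, 2006 is a Tuesday and not a court holiday, so no extension applies.

March 14, 2006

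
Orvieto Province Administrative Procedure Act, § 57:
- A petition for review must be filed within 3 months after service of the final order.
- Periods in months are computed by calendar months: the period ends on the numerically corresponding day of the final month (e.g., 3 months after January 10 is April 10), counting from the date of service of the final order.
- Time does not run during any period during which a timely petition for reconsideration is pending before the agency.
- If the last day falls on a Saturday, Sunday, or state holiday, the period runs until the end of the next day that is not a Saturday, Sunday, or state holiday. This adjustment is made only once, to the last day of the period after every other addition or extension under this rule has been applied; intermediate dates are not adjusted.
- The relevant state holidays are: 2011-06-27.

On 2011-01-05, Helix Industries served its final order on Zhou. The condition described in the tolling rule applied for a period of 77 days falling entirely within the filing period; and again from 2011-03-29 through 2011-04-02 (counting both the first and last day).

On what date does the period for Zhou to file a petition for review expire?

3 months after 2011-01-05 is April 5, 2011.
Tolling adds 77 days: April 5, 2011 + 77 days = June 21, 2011.
From March 29, 2011 through April 2, 2011 inclusive is 5 days; tolling adds 5 days: June 21, 2011 + 5 days = June 26, 2011.
June 26, 2011 is Sunday; June 27, 2011 is a listed holiday. The next qualifying day is June 28, 2011.

June 28, 2011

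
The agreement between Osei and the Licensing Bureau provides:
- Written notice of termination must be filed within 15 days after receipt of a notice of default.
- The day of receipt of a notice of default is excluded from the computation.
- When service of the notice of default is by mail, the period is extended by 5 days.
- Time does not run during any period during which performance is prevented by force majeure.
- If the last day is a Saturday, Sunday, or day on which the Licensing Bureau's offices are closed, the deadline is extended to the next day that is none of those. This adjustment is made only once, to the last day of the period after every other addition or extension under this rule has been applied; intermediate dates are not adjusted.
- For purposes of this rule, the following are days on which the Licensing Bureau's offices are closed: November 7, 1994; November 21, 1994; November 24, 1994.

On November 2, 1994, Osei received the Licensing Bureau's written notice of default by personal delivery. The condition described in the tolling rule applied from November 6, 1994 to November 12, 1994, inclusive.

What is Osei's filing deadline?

15 days after November 2, 1994 is November 17, 1994.
Service was not by mail, so no mail extension applies.
From November 6, 1994 through November 12, 1994 inclusive is 7 days; tolling adds 7 days: November 17, 1994 + 7 days = November 24, 1994.
November 24, 1994 is a listed holiday. The next qualifying day is November 25, 1994.

November 25, 1994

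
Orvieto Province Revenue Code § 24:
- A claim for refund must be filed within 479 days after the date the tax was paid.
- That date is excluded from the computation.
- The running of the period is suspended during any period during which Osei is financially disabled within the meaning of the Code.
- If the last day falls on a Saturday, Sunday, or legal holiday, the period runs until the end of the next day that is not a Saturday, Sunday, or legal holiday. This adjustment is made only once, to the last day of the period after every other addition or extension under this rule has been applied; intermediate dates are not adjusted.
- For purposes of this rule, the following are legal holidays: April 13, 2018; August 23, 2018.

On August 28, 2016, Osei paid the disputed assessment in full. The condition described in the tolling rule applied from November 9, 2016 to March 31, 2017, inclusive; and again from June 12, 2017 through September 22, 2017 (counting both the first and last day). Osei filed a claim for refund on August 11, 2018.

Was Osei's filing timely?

Yes

479 days after August 28, 2016 is December 20, 2017.
From November 9, 2016 through March 31, 2017 inclusive is 143 days; tolling adds 143 days: December 20, 2017 + 143 days = May 12, 2018.
From June 12, 2017 through September 22, 2017 inclusive is 103 days; tolling adds 103 days: May 12, 2018 + 103 days = August 23, 2018.
August 23, 2018 is a listed holiday. The next qualifying day is August 24, 2018.
The deadline is August 24, 2018; the filing on August 11, 2018 is on or before that date.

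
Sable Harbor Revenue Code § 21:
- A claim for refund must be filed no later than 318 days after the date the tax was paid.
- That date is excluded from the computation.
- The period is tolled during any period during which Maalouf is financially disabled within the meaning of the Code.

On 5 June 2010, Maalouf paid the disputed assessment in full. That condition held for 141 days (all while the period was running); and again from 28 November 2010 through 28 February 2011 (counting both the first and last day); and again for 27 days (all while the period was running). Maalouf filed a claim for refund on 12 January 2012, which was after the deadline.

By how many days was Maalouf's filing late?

318 days after 5 June 2010 is April 19, 2011.
Tolling adds 141 days: April 19, 2011 + 141 days = September 7, 2011.
From November 28, 2010 through February 28, 2011 inclusive is 93 days; tolling adds 93 days: September 7, 2011 + 93 days = December 9, 2011.
Tolling adds 27 days: December 9, 2011 + 27 days = January 5, 2012.
The deadline is January 5, 2012; from January 5, 2012 to January 12, 2012 is 7 days.

7 days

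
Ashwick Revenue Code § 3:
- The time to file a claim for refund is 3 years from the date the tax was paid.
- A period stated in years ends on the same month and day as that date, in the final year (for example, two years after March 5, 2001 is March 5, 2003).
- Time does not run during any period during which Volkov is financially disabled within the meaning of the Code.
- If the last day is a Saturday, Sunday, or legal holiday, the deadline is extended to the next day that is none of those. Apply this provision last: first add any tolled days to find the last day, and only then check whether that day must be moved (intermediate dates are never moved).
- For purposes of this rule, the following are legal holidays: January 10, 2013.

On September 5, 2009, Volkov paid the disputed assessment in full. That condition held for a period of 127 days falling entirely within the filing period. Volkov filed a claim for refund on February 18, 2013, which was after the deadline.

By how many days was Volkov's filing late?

38 days

3 years after September 5, 2009 is September 5, 2012.
Tolling adds 127 days: September 5, 2012 + 127 days = January 10, 2013.
January 10, 2013 is a listed holiday. The next qualifying day is January 11, 2013.
The deadline is January 11, 2013; from January 11, 2013 to February 18, 2013 is 38 days.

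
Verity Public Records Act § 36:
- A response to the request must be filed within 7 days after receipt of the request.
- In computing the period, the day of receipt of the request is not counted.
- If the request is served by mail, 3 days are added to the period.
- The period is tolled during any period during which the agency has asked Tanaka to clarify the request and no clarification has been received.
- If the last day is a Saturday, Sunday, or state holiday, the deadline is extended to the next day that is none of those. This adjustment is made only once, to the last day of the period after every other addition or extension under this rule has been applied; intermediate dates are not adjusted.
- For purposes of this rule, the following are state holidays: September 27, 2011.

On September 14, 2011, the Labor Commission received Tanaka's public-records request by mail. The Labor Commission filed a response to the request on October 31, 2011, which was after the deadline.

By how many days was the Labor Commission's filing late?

7 days after September 14, 2011 is September 21, 2011.
Service was by mail, adding 3 days: September 21, 2011 + 3 days = September 24, 2011.
September 24, 2011 is Saturday; September 25, 2011 is Sunday. The next qualifying day is September 26, 2011.
The deadline is September 26, 2011; from September 26, 2011 to October 31, 2011 is 35 days.

35 days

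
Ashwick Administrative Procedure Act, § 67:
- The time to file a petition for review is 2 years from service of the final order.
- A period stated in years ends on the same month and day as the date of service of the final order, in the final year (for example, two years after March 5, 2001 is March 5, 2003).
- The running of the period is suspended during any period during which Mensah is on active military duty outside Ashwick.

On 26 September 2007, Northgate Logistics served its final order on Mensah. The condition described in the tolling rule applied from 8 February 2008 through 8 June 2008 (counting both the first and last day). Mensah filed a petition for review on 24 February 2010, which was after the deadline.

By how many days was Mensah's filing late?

2 years after 26 September 2007 is September 26, 2009.
From February 8, 2008 through June 8, 2008 inclusive is 122 days; tolling adds 122 days: September 26, 2009 + 122 days = January 26, 2010.
The deadline is January 26, 2010; from January 26, 2010 to February 24, 2010 is 29 days.

29 days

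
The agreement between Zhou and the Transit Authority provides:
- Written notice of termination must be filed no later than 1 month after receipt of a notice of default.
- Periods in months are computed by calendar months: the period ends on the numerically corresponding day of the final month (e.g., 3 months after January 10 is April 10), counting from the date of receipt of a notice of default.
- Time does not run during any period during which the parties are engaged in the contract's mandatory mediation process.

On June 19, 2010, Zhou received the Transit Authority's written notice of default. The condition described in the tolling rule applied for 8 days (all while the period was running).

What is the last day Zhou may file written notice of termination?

1 month after June 19, 2010 is July 19, 2010.
Tolling adds 8 days: July 19, 2010 + 8 days = July 27, 2010.

July 27, 2010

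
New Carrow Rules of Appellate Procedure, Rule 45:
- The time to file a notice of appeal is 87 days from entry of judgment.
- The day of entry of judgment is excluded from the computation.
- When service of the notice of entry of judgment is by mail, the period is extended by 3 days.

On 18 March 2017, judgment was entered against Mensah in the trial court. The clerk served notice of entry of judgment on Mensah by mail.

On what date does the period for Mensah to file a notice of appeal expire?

87 days after 18 March 2017 is June 13, 2017.
Service was by mail, adding 3 days: June 13, 2017 + 3 days = June 16, 2017.

June 16, 2017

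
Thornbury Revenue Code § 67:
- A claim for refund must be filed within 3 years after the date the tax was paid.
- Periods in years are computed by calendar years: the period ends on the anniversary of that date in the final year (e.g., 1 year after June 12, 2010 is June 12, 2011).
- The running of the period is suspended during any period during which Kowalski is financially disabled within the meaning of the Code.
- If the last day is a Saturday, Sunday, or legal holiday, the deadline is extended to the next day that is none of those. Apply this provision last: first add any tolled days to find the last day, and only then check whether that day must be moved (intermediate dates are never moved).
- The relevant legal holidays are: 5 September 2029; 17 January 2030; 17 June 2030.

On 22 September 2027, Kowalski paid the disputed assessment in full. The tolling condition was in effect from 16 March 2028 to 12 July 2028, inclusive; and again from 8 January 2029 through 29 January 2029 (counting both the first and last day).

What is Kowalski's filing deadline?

February 10, 2031

3 years after 22 September 2027 is September 22, 2030.
From March 16, 2028 through July 12, 2028 inclusive is 119 days; tolling adds 119 days: September 22, 2030 + 119 days = January 19, 2031.
From January 8, 2029 through January 29, 2029 inclusive is 22 days; tolling adds 22 days: January 19, 2031 + 22 days = February 10, 2031.
February 10, 2031 is a Monday and not a legal holiday, so no extension applies.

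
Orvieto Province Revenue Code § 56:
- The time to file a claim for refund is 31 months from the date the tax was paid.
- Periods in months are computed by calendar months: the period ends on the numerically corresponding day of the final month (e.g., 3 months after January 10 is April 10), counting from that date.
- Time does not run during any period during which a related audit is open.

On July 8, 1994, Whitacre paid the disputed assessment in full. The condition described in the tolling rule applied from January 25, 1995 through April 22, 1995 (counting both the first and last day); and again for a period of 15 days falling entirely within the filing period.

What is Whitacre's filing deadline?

May 22, 1997

31 months after July 8, 1994 is February 8, 1997.
From January 25, 1995 through April 22, 1995 inclusive is 88 days; tolling adds 88 days: February 8, 1997 + 88 days = May 7, 1997.
Tolling adds 15 days: May 7, 1997 + 15 days = May 22, 1997.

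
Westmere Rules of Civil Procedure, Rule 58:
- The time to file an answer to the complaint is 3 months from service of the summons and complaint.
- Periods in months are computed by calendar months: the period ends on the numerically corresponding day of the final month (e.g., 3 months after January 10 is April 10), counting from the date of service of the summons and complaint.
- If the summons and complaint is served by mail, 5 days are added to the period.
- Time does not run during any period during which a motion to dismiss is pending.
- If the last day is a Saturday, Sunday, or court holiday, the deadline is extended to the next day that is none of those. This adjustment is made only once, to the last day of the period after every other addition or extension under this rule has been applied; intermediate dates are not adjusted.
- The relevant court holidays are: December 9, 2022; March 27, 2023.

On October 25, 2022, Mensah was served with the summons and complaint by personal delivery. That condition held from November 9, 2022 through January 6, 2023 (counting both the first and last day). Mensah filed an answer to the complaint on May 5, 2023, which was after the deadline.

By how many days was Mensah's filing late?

38 days

3 months after October 25, 2022 is January 25, 2023.
Service was not by mail, so no mail extension applies.
From November 9, 2022 through January 6, 2023 inclusive is 59 days; tolling adds 59 days: January 25, 2023 + 59 days = March 25, 2023.
March 25, 2023 is Saturday; March 26, 2023 is Sunday; March 27, 2023 is a listed holiday. The next qualifying day is March 28, 2023.
The deadline is March 28, 2023; from March 28, 2023 to May 5, 2023 is 38 days.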